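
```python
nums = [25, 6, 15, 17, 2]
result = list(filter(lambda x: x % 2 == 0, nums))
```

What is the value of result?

Step 1: Filter elements divisible by 2:
  25 % 2 = 1: removed
  6 % 2 = 0: kept
  15 % 2 = 1: removed
  17 % 2 = 1: removed
  2 % 2 = 0: kept
Therefore result = [6, 2].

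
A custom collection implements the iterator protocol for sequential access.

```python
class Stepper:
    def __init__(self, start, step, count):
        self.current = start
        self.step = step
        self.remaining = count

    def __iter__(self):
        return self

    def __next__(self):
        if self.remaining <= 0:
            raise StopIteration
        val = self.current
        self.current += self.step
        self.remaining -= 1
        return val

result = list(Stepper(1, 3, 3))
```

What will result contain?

Step 1: Stepper starts at 1, increments by 3, for 3 steps:
  Yield 1, then current += 3
  Yield 4, then current += 3
  Yield 7, then current += 3
Therefore result = [1, 4, 7].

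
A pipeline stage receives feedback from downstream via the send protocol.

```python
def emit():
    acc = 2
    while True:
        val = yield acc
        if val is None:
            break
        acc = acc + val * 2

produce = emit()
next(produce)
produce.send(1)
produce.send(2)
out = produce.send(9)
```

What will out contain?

Step 1: next() -> yield acc=2.
Step 2: send(1) -> val=1, acc = 2 + 1*2 = 4, yield 4.
Step 3: send(2) -> val=2, acc = 4 + 2*2 = 8, yield 8.
Step 4: send(9) -> val=9, acc = 8 + 9*2 = 26, yield 26.
Therefore out = 26.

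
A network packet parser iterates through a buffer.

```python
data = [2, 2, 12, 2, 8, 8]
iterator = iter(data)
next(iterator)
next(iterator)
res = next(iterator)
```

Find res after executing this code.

Step 1: Create iterator over [2, 2, 12, 2, 8, 8].
Step 2: next() consumes 2.
Step 3: next() consumes 2.
Step 4: next() returns 12.
Therefore res = 12.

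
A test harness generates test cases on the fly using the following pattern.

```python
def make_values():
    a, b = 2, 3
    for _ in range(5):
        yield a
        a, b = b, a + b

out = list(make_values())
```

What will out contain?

Step 1: Fibonacci-like sequence starting with a=2, b=3:
  Iteration 1: yield a=2, then a,b = 3,5
  Iteration 2: yield a=3, then a,b = 5,8
  Iteration 3: yield a=5, then a,b = 8,13
  Iteration 4: yield a=8, then a,b = 13,21
  Iteration 5: yield a=13, then a,b = 21,34
Therefore out = [2, 3, 5, 8, 13].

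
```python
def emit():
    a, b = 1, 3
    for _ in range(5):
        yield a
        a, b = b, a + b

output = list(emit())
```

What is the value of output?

Step 1: Fibonacci-like sequence starting with a=1, b=3:
  Iteration 1: yield a=1, then a,b = 3,4
  Iteration 2: yield a=3, then a,b = 4,7
  Iteration 3: yield a=4, then a,b = 7,11
  Iteration 4: yield a=7, then a,b = 11,18
  Iteration 5: yield a=11, then a,b = 18,29
Therefore output = [1, 3, 4, 7, 11].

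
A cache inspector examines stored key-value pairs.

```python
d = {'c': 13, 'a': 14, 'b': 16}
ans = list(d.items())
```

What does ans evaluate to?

Step 1: d.items() returns (key, value) pairs in insertion order.
Therefore ans = [('c', 13), ('a', 14), ('b', 16)].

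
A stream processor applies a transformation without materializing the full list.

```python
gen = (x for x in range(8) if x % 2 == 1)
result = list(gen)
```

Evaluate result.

Step 1: Filter range(8) keeping only odd values:
  x=0: even, excluded
  x=1: odd, included
  x=2: even, excluded
  x=3: odd, included
  x=4: even, excluded
  x=5: odd, included
  x=6: even, excluded
  x=7: odd, included
Therefore result = [1, 3, 5, 7].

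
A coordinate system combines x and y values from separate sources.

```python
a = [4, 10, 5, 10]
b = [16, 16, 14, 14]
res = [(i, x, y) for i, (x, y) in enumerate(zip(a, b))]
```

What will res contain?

Step 1: enumerate(zip(a, b)) gives index with paired elements:
  i=0: (4, 16)
  i=1: (10, 16)
  i=2: (5, 14)
  i=3: (10, 14)
Therefore res = [(0, 4, 16), (1, 10, 16), (2, 5, 14), (3, 10, 14)].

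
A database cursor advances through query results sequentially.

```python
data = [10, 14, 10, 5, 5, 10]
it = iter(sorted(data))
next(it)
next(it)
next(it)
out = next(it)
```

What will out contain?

Step 1: sorted([10, 14, 10, 5, 5, 10]) = [5, 5, 10, 10, 10, 14].
Step 2: Create iterator and skip 3 elements.
Step 3: next() returns 10.
Therefore out = 10.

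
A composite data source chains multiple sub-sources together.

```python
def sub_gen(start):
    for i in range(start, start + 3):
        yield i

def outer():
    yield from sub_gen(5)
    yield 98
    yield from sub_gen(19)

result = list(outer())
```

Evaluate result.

Step 1: outer() delegates to sub_gen(5):
  yield 5
  yield 6
  yield 7
Step 2: yield 98
Step 3: Delegates to sub_gen(19):
  yield 19
  yield 20
  yield 21
Therefore result = [5, 6, 7, 98, 19, 20, 21].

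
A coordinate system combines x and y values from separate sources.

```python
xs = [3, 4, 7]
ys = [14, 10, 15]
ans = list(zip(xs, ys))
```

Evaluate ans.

Step 1: zip pairs elements at same index:
  Index 0: (3, 14)
  Index 1: (4, 10)
  Index 2: (7, 15)
Therefore ans = [(3, 14), (4, 10), (7, 15)].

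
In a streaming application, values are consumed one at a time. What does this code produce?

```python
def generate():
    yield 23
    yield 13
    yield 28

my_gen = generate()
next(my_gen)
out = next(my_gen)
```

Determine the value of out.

Step 1: generate() creates a generator.
Step 2: next(my_gen) yields 23 (consumed and discarded).
Step 3: next(my_gen) yields 13, assigned to out.
Therefore out = 13.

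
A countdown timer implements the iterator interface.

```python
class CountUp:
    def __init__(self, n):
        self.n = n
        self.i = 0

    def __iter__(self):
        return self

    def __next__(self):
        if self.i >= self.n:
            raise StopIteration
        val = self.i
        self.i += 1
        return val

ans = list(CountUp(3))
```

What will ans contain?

Step 1: CountUp(3) creates an iterator counting 0 to 2.
Step 2: list() consumes all values: [0, 1, 2].
Therefore ans = [0, 1, 2].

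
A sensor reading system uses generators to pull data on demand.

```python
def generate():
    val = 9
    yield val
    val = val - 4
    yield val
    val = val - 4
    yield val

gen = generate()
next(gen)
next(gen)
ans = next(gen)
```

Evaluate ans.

Step 1: Trace through generator execution:
  Yield 1: val starts at 9, yield 9
  Yield 2: val = 9 - 4 = 5, yield 5
  Yield 3: val = 5 - 4 = 1, yield 1
Step 2: First next() gets 9, second next() gets the second value, third next() yields 1.
Therefore ans = 1.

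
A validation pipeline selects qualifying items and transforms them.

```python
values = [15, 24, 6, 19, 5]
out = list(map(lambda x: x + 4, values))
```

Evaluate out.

Step 1: Apply lambda x: x + 4 to each element:
  15 -> 19
  24 -> 28
  6 -> 10
  19 -> 23
  5 -> 9
Therefore out = [19, 28, 10, 23, 9].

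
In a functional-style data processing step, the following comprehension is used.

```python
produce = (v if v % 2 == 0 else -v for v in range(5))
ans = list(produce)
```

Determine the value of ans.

Step 1: For each v in range(5), yield v if even, else -v:
  v=0: even, yield 0
  v=1: odd, yield -1
  v=2: even, yield 2
  v=3: odd, yield -3
  v=4: even, yield 4
Therefore ans = [0, -1, 2, -3, 4].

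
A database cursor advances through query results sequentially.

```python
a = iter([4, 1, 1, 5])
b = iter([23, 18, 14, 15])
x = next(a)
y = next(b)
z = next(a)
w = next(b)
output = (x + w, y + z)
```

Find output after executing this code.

Step 1: a iterates [4, 1, 1, 5], b iterates [23, 18, 14, 15].
Step 2: x = next(a) = 4, y = next(b) = 23.
Step 3: z = next(a) = 1, w = next(b) = 18.
Step 4: output = (4 + 18, 23 + 1) = (22, 24).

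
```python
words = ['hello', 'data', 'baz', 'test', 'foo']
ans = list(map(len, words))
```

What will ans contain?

Step 1: Map len() to each word:
  'hello' -> 5
  'data' -> 4
  'baz' -> 3
  'test' -> 4
  'foo' -> 3
Therefore ans = [5, 4, 3, 4, 3].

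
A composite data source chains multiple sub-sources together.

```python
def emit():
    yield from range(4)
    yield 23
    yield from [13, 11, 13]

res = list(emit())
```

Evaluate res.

Step 1: Trace yields in order:
  yield 0
  yield 1
  yield 2
  yield 3
  yield 23
  yield 13
  yield 11
  yield 13
Therefore res = [0, 1, 2, 3, 23, 13, 11, 13].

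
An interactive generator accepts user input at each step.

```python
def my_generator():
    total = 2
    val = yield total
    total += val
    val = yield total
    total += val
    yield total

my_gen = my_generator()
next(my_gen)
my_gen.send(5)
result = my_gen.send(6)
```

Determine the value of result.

Step 1: next() -> yield total=2.
Step 2: send(5) -> val=5, total = 2+5 = 7, yield 7.
Step 3: send(6) -> val=6, total = 7+6 = 13, yield 13.
Therefore result = 13.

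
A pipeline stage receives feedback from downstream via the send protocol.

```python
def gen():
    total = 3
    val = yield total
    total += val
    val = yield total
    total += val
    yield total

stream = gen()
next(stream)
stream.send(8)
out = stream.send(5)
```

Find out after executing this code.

Step 1: next() -> yield total=3.
Step 2: send(8) -> val=8, total = 3+8 = 11, yield 11.
Step 3: send(5) -> val=5, total = 11+5 = 16, yield 16.
Therefore out = 16.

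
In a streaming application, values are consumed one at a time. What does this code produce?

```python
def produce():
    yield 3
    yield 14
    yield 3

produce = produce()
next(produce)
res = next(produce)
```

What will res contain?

Step 1: produce() creates a generator.
Step 2: next(produce) yields 3 (consumed and discarded).
Step 3: next(produce) yields 14, assigned to res.
Therefore res = 14.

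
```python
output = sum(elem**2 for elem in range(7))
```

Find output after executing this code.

Step 1: Compute elem**2 for each elem in range(7):
  elem=0: 0**2 = 0
  elem=1: 1**2 = 1
  elem=2: 2**2 = 4
  elem=3: 3**2 = 9
  elem=4: 4**2 = 16
  elem=5: 5**2 = 25
  elem=6: 6**2 = 36
Step 2: sum = 0 + 1 + 4 + 9 + 16 + 25 + 36 = 91.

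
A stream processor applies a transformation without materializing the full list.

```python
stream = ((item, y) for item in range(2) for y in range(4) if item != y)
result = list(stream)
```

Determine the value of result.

Step 1: Nested generator over range(2) x range(4) where item != y:
  (0, 0): excluded (item == y)
  (0, 1): included
  (0, 2): included
  (0, 3): included
  (1, 0): included
  (1, 1): excluded (item == y)
  (1, 2): included
  (1, 3): included
Therefore result = [(0, 1), (0, 2), (0, 3), (1, 0), (1, 2), (1, 3)].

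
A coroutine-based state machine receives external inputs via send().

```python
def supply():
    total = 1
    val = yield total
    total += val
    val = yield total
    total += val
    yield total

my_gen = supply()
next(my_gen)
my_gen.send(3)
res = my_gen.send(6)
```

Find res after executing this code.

Step 1: next() -> yield total=1.
Step 2: send(3) -> val=3, total = 1+3 = 4, yield 4.
Step 3: send(6) -> val=6, total = 4+6 = 10, yield 10.
Therefore res = 10.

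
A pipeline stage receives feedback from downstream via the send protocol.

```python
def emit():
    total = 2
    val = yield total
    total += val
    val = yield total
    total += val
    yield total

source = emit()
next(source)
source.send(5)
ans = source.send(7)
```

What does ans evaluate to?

Step 1: next() -> yield total=2.
Step 2: send(5) -> val=5, total = 2+5 = 7, yield 7.
Step 3: send(7) -> val=7, total = 7+7 = 14, yield 14.
Therefore ans = 14.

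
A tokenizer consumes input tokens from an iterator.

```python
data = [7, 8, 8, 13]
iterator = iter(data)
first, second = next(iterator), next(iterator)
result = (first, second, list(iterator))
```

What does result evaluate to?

Step 1: Create iterator over [7, 8, 8, 13].
Step 2: first = 7, second = 8.
Step 3: Remaining elements: [8, 13].
Therefore result = (7, 8, [8, 13]).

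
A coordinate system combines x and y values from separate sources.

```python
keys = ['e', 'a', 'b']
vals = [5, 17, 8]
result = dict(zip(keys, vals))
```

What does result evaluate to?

Step 1: zip pairs keys with values:
  'e' -> 5
  'a' -> 17
  'b' -> 8
Therefore result = {'e': 5, 'a': 17, 'b': 8}.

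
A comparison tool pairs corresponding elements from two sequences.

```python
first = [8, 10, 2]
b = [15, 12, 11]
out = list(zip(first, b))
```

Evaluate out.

Step 1: zip pairs elements at same index:
  Index 0: (8, 15)
  Index 1: (10, 12)
  Index 2: (2, 11)
Therefore out = [(8, 15), (10, 12), (2, 11)].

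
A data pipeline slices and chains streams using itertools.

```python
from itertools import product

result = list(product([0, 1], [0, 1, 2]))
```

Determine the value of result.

Step 1: product([0, 1], [0, 1, 2]) gives all pairs:
  (0, 0)
  (0, 1)
  (0, 2)
  (1, 0)
  (1, 1)
  (1, 2)
Therefore result = [(0, 0), (0, 1), (0, 2), (1, 0), (1, 1), (1, 2)].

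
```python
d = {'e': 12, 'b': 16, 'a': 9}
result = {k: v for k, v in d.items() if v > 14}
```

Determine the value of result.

Step 1: Filter items where value > 14:
  'e': 12 <= 14: removed
  'b': 16 > 14: kept
  'a': 9 <= 14: removed
Therefore result = {'b': 16}.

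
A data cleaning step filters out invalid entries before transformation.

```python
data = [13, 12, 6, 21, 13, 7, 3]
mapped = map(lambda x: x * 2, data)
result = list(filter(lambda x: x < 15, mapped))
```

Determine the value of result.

Step 1: Map x * 2:
  13 -> 26
  12 -> 24
  6 -> 12
  21 -> 42
  13 -> 26
  7 -> 14
  3 -> 6
Step 2: Filter for < 15:
  26: removed
  24: removed
  12: kept
  42: removed
  26: removed
  14: kept
  6: kept
Therefore result = [12, 14, 6].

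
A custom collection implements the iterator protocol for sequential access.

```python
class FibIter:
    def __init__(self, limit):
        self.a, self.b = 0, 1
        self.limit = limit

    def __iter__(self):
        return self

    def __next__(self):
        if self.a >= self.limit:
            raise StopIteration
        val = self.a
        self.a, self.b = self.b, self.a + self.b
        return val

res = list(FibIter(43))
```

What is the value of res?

Step 1: Fibonacci-like sequence (a=0, b=1) until >= 43:
  Yield 0, then a,b = 1,1
  Yield 1, then a,b = 1,2
  Yield 1, then a,b = 2,3
  Yield 2, then a,b = 3,5
  Yield 3, then a,b = 5,8
  Yield 5, then a,b = 8,13
  Yield 8, then a,b = 13,21
  Yield 13, then a,b = 21,34
  Yield 21, then a,b = 34,55
  Yield 34, then a,b = 55,89
Step 2: 55 >= 43, stop.
Therefore res = [0, 1, 1, 2, 3, 5, 8, 13, 21, 34].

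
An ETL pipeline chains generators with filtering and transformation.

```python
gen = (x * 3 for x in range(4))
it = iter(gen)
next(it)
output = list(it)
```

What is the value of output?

Step 1: Generator produces [0, 3, 6, 9].
Step 2: next(it) consumes first element (0).
Step 3: list(it) collects remaining: [3, 6, 9].
Therefore output = [3, 6, 9].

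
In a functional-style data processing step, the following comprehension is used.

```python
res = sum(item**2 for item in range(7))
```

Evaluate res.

Step 1: Compute item**2 for each item in range(7):
  item=0: 0**2 = 0
  item=1: 1**2 = 1
  item=2: 2**2 = 4
  item=3: 3**2 = 9
  item=4: 4**2 = 16
  item=5: 5**2 = 25
  item=6: 6**2 = 36
Step 2: sum = 0 + 1 + 4 + 9 + 16 + 25 + 36 = 91.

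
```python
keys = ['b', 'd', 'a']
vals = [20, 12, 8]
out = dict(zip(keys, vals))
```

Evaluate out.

Step 1: zip pairs keys with values:
  'b' -> 20
  'd' -> 12
  'a' -> 8
Therefore out = {'b': 20, 'd': 12, 'a': 8}.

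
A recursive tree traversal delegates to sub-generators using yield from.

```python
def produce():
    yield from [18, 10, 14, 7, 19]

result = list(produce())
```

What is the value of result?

Step 1: yield from delegates to the iterable, yielding each element.
Step 2: Collected values: [18, 10, 14, 7, 19].
Therefore result = [18, 10, 14, 7, 19].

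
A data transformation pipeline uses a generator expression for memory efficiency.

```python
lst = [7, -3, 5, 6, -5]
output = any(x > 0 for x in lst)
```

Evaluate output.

Step 1: Check x > 0 for each element in [7, -3, 5, 6, -5]:
  7 > 0: True
  -3 > 0: False
  5 > 0: True
  6 > 0: True
  -5 > 0: False
Step 2: any() returns True.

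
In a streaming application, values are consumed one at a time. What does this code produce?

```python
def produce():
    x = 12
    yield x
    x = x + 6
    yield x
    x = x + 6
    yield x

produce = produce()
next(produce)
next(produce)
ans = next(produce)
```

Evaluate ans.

Step 1: Trace through generator execution:
  Yield 1: x starts at 12, yield 12
  Yield 2: x = 12 + 6 = 18, yield 18
  Yield 3: x = 18 + 6 = 24, yield 24
Step 2: First next() gets 12, second next() gets the second value, third next() yields 24.
Therefore ans = 24.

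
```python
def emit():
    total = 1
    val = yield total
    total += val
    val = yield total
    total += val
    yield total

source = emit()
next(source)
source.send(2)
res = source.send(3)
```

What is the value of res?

Step 1: next() -> yield total=1.
Step 2: send(2) -> val=2, total = 1+2 = 3, yield 3.
Step 3: send(3) -> val=3, total = 3+3 = 6, yield 6.
Therefore res = 6.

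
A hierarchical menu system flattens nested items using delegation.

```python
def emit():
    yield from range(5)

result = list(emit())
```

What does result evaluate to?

Step 1: yield from delegates to the iterable, yielding each element.
Step 2: Collected values: [0, 1, 2, 3, 4].
Therefore result = [0, 1, 2, 3, 4].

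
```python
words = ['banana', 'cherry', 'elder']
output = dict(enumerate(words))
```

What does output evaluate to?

Step 1: enumerate pairs indices with words:
  0 -> 'banana'
  1 -> 'cherry'
  2 -> 'elder'
Therefore output = {0: 'banana', 1: 'cherry', 2: 'elder'}.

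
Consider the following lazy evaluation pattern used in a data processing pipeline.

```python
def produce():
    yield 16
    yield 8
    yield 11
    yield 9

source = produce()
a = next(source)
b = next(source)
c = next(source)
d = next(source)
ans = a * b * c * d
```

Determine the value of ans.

Step 1: Create generator and consume all values:
  a = next(source) = 16
  b = next(source) = 8
  c = next(source) = 11
  d = next(source) = 9
Step 2: ans = 16 * 8 * 11 * 9 = 12672.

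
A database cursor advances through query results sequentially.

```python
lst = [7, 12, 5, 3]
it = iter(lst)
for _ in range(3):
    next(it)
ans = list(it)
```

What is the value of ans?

Step 1: Create iterator over [7, 12, 5, 3].
Step 2: Advance 3 positions (consuming [7, 12, 5]).
Step 3: list() collects remaining elements: [3].
Therefore ans = [3].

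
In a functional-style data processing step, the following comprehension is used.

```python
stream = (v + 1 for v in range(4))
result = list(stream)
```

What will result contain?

Step 1: For each v in range(4), compute v+1:
  v=0: 0+1 = 1
  v=1: 1+1 = 2
  v=2: 2+1 = 3
  v=3: 3+1 = 4
Therefore result = [1, 2, 3, 4].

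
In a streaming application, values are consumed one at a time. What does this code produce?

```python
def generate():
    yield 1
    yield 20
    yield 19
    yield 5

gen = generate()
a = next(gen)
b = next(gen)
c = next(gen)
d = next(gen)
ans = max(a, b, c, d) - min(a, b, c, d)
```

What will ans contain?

Step 1: Create generator and consume all values:
  a = next(gen) = 1
  b = next(gen) = 20
  c = next(gen) = 19
  d = next(gen) = 5
Step 2: max = 20, min = 1, ans = 20 - 1 = 19.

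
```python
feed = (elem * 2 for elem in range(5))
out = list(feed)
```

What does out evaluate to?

Step 1: For each elem in range(5), compute elem*2:
  elem=0: 0*2 = 0
  elem=1: 1*2 = 2
  elem=2: 2*2 = 4
  elem=3: 3*2 = 6
  elem=4: 4*2 = 8
Therefore out = [0, 2, 4, 6, 8].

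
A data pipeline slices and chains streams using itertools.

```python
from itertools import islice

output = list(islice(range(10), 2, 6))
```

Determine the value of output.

Step 1: islice(range(10), 2, 6) takes elements at indices [2, 6).
Step 2: Elements: [2, 3, 4, 5].
Therefore output = [2, 3, 4, 5].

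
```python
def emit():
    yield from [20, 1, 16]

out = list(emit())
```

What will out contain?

Step 1: yield from delegates to the iterable, yielding each element.
Step 2: Collected values: [20, 1, 16].
Therefore out = [20, 1, 16].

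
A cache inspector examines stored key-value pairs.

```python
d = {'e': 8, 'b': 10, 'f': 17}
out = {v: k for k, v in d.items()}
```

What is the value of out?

Step 1: Invert dict (swap keys and values):
  'e': 8 -> 8: 'e'
  'b': 10 -> 10: 'b'
  'f': 17 -> 17: 'f'
Therefore out = {8: 'e', 10: 'b', 17: 'f'}.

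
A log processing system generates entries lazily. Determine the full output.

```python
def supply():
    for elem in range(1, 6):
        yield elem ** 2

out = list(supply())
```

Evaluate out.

Step 1: For each elem in range(1, 6), yield elem**2:
  elem=1: yield 1**2 = 1
  elem=2: yield 2**2 = 4
  elem=3: yield 3**2 = 9
  elem=4: yield 4**2 = 16
  elem=5: yield 5**2 = 25
Therefore out = [1, 4, 9, 16, 25].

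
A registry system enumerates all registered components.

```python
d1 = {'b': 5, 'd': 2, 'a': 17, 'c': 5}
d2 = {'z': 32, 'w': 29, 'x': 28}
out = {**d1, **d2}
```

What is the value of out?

Step 1: Merge d1 and d2 (d2 values override on key conflicts).
Step 2: d1 has keys ['b', 'd', 'a', 'c'], d2 has keys ['z', 'w', 'x'].
Therefore out = {'b': 5, 'd': 2, 'a': 17, 'c': 5, 'z': 32, 'w': 29, 'x': 28}.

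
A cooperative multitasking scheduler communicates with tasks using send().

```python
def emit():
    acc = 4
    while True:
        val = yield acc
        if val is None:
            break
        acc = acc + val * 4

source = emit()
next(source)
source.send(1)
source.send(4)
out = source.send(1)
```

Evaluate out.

Step 1: next() -> yield acc=4.
Step 2: send(1) -> val=1, acc = 4 + 1*4 = 8, yield 8.
Step 3: send(4) -> val=4, acc = 8 + 4*4 = 24, yield 24.
Step 4: send(1) -> val=1, acc = 24 + 1*4 = 28, yield 28.
Therefore out = 28.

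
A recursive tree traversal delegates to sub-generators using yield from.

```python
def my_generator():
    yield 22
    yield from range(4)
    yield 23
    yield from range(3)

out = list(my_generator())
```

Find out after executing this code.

Step 1: Trace yields in order:
  yield 22
  yield 0
  yield 1
  yield 2
  yield 3
  yield 23
  yield 0
  yield 1
  yield 2
Therefore out = [22, 0, 1, 2, 3, 23, 0, 1, 2].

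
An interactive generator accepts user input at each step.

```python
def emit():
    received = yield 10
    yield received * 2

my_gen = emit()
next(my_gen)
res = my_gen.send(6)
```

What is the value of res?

Step 1: next(my_gen) advances to first yield, producing 10.
Step 2: send(6) resumes, received = 6.
Step 3: yield received * 2 = 6 * 2 = 12.
Therefore res = 12.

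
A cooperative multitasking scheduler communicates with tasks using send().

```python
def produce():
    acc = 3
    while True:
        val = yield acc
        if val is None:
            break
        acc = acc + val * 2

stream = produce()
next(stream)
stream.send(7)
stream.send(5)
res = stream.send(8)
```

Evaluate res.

Step 1: next() -> yield acc=3.
Step 2: send(7) -> val=7, acc = 3 + 7*2 = 17, yield 17.
Step 3: send(5) -> val=5, acc = 17 + 5*2 = 27, yield 27.
Step 4: send(8) -> val=8, acc = 27 + 8*2 = 43, yield 43.
Therefore res = 43.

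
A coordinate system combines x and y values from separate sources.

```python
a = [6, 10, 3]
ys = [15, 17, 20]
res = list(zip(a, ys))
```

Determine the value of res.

Step 1: zip pairs elements at same index:
  Index 0: (6, 15)
  Index 1: (10, 17)
  Index 2: (3, 20)
Therefore res = [(6, 15), (10, 17), (3, 20)].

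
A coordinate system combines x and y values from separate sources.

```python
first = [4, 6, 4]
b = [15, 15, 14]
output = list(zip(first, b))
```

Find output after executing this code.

Step 1: zip pairs elements at same index:
  Index 0: (4, 15)
  Index 1: (6, 15)
  Index 2: (4, 14)
Therefore output = [(4, 15), (6, 15), (4, 14)].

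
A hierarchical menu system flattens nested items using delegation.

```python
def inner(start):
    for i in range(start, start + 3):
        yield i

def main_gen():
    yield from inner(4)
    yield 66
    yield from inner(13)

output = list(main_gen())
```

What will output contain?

Step 1: main_gen() delegates to inner(4):
  yield 4
  yield 5
  yield 6
Step 2: yield 66
Step 3: Delegates to inner(13):
  yield 13
  yield 14
  yield 15
Therefore output = [4, 5, 6, 66, 13, 14, 15].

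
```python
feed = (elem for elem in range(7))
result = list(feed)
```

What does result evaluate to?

Step 1: Generator expression iterates range(7): [0, 1, 2, 3, 4, 5, 6].
Step 2: list() collects all values.
Therefore result = [0, 1, 2, 3, 4, 5, 6].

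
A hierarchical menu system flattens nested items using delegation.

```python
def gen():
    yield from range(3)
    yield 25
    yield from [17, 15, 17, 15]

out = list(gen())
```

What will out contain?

Step 1: Trace yields in order:
  yield 0
  yield 1
  yield 2
  yield 25
  yield 17
  yield 15
  yield 17
  yield 15
Therefore out = [0, 1, 2, 25, 17, 15, 17, 15].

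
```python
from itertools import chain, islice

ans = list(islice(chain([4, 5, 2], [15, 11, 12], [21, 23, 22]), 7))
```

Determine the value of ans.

Step 1: chain([4, 5, 2], [15, 11, 12], [21, 23, 22]) = [4, 5, 2, 15, 11, 12, 21, 23, 22].
Step 2: islice takes first 7 elements: [4, 5, 2, 15, 11, 12, 21].
Therefore ans = [4, 5, 2, 15, 11, 12, 21].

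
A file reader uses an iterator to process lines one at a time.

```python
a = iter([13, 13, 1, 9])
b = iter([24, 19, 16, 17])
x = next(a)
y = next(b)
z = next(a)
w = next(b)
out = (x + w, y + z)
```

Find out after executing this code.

Step 1: a iterates [13, 13, 1, 9], b iterates [24, 19, 16, 17].
Step 2: x = next(a) = 13, y = next(b) = 24.
Step 3: z = next(a) = 13, w = next(b) = 19.
Step 4: out = (13 + 19, 24 + 13) = (32, 37).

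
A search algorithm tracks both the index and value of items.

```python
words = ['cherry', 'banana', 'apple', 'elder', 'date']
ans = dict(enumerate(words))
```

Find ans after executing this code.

Step 1: enumerate pairs indices with words:
  0 -> 'cherry'
  1 -> 'banana'
  2 -> 'apple'
  3 -> 'elder'
  4 -> 'date'
Therefore ans = {0: 'cherry', 1: 'banana', 2: 'apple', 3: 'elder', 4: 'date'}.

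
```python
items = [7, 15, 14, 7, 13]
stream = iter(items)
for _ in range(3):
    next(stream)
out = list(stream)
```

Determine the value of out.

Step 1: Create iterator over [7, 15, 14, 7, 13].
Step 2: Advance 3 positions (consuming [7, 15, 14]).
Step 3: list() collects remaining elements: [7, 13].
Therefore out = [7, 13].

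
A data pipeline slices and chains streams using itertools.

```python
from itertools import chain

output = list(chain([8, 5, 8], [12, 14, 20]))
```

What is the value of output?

Step 1: chain() concatenates iterables: [8, 5, 8] + [12, 14, 20].
Therefore output = [8, 5, 8, 12, 14, 20].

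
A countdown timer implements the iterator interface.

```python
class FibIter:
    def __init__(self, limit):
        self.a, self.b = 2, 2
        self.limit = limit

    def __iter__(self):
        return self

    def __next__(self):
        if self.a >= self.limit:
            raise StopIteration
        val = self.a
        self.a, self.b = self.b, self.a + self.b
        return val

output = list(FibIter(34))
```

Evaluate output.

Step 1: Fibonacci-like sequence (a=2, b=2) until >= 34:
  Yield 2, then a,b = 2,4
  Yield 2, then a,b = 4,6
  Yield 4, then a,b = 6,10
  Yield 6, then a,b = 10,16
  Yield 10, then a,b = 16,26
  Yield 16, then a,b = 26,42
  Yield 26, then a,b = 42,68
Step 2: 42 >= 34, stop.
Therefore output = [2, 2, 4, 6, 10, 16, 26].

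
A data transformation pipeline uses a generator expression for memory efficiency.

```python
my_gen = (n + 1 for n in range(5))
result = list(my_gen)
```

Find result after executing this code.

Step 1: For each n in range(5), compute n+1:
  n=0: 0+1 = 1
  n=1: 1+1 = 2
  n=2: 2+1 = 3
  n=3: 3+1 = 4
  n=4: 4+1 = 5
Therefore result = [1, 2, 3, 4, 5].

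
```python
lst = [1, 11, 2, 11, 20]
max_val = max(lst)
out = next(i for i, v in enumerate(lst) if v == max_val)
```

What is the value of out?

Step 1: max([1, 11, 2, 11, 20]) = 20.
Step 2: Find first index where value == 20:
  Index 0: 1 != 20
  Index 1: 11 != 20
  Index 2: 2 != 20
  Index 3: 11 != 20
  Index 4: 20 == 20, found!
Therefore out = 4.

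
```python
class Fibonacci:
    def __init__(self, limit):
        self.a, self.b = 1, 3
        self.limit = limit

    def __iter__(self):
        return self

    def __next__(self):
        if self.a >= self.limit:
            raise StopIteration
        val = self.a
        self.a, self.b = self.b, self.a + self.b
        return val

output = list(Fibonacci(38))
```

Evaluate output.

Step 1: Fibonacci-like sequence (a=1, b=3) until >= 38:
  Yield 1, then a,b = 3,4
  Yield 3, then a,b = 4,7
  Yield 4, then a,b = 7,11
  Yield 7, then a,b = 11,18
  Yield 11, then a,b = 18,29
  Yield 18, then a,b = 29,47
  Yield 29, then a,b = 47,76
Step 2: 47 >= 38, stop.
Therefore output = [1, 3, 4, 7, 11, 18, 29].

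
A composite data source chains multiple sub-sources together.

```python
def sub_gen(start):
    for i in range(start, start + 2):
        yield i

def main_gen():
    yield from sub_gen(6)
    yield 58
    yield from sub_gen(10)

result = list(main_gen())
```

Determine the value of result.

Step 1: main_gen() delegates to sub_gen(6):
  yield 6
  yield 7
Step 2: yield 58
Step 3: Delegates to sub_gen(10):
  yield 10
  yield 11
Therefore result = [6, 7, 58, 10, 11].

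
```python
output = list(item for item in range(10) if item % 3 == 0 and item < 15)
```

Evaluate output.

Step 1: Filter range(10) where item % 3 == 0 and item < 15:
  item=0: both conditions met, included
  item=1: excluded (1 % 3 != 0)
  item=2: excluded (2 % 3 != 0)
  item=3: both conditions met, included
  item=4: excluded (4 % 3 != 0)
  item=5: excluded (5 % 3 != 0)
  item=6: both conditions met, included
  item=7: excluded (7 % 3 != 0)
  item=8: excluded (8 % 3 != 0)
  item=9: both conditions met, included
Therefore output = [0, 3, 6, 9].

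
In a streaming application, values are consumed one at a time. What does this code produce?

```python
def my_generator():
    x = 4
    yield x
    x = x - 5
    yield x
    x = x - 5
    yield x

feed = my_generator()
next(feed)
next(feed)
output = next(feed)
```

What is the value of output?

Step 1: Trace through generator execution:
  Yield 1: x starts at 4, yield 4
  Yield 2: x = 4 - 5 = -1, yield -1
  Yield 3: x = -1 - 5 = -6, yield -6
Step 2: First next() gets 4, second next() gets the second value, third next() yields -6.
Therefore output = -6.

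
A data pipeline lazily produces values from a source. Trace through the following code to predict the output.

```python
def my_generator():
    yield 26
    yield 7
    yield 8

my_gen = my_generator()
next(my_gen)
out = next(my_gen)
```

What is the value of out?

Step 1: my_generator() creates a generator.
Step 2: next(my_gen) yields 26 (consumed and discarded).
Step 3: next(my_gen) yields 7, assigned to out.
Therefore out = 7.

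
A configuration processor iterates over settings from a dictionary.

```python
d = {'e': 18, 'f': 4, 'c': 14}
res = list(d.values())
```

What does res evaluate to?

Step 1: d.values() returns the dictionary values in insertion order.
Therefore res = [18, 4, 14].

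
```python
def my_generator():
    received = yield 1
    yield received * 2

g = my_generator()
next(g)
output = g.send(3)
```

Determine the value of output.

Step 1: next(g) advances to first yield, producing 1.
Step 2: send(3) resumes, received = 3.
Step 3: yield received * 2 = 3 * 2 = 6.
Therefore output = 6.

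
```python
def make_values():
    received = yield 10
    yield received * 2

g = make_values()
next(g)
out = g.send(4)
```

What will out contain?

Step 1: next(g) advances to first yield, producing 10.
Step 2: send(4) resumes, received = 4.
Step 3: yield received * 2 = 4 * 2 = 8.
Therefore out = 8.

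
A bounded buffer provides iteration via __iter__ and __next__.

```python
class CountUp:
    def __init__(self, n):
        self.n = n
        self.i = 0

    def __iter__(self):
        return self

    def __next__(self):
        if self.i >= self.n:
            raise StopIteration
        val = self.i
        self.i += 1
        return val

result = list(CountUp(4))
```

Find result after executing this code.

Step 1: CountUp(4) creates an iterator counting 0 to 3.
Step 2: list() consumes all values: [0, 1, 2, 3].
Therefore result = [0, 1, 2, 3].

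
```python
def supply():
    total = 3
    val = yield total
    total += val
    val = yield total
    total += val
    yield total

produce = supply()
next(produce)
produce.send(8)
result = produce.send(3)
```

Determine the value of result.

Step 1: next() -> yield total=3.
Step 2: send(8) -> val=8, total = 3+8 = 11, yield 11.
Step 3: send(3) -> val=3, total = 11+3 = 14, yield 14.
Therefore result = 14.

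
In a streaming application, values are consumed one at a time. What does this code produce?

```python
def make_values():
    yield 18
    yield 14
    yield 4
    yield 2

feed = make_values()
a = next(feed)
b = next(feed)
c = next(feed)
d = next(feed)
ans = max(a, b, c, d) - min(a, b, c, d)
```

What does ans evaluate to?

Step 1: Create generator and consume all values:
  a = next(feed) = 18
  b = next(feed) = 14
  c = next(feed) = 4
  d = next(feed) = 2
Step 2: max = 18, min = 2, ans = 18 - 2 = 16.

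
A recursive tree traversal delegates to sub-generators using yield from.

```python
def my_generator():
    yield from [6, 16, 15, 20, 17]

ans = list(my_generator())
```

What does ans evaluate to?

Step 1: yield from delegates to the iterable, yielding each element.
Step 2: Collected values: [6, 16, 15, 20, 17].
Therefore ans = [6, 16, 15, 20, 17].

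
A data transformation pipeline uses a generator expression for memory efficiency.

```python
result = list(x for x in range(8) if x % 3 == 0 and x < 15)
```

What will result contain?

Step 1: Filter range(8) where x % 3 == 0 and x < 15:
  x=0: both conditions met, included
  x=1: excluded (1 % 3 != 0)
  x=2: excluded (2 % 3 != 0)
  x=3: both conditions met, included
  x=4: excluded (4 % 3 != 0)
  x=5: excluded (5 % 3 != 0)
  x=6: both conditions met, included
  x=7: excluded (7 % 3 != 0)
Therefore result = [0, 3, 6].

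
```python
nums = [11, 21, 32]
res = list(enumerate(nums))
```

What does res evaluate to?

Step 1: enumerate pairs each element with its index:
  (0, 11)
  (1, 21)
  (2, 32)
Therefore res = [(0, 11), (1, 21), (2, 32)].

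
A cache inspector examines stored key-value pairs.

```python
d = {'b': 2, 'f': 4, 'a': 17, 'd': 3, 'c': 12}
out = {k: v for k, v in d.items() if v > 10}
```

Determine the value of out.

Step 1: Filter items where value > 10:
  'b': 2 <= 10: removed
  'f': 4 <= 10: removed
  'a': 17 > 10: kept
  'd': 3 <= 10: removed
  'c': 12 > 10: kept
Therefore out = {'a': 17, 'c': 12}.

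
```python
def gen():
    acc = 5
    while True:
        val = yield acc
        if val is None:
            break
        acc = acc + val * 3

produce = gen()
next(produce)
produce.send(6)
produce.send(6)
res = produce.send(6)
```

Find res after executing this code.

Step 1: next() -> yield acc=5.
Step 2: send(6) -> val=6, acc = 5 + 6*3 = 23, yield 23.
Step 3: send(6) -> val=6, acc = 23 + 6*3 = 41, yield 41.
Step 4: send(6) -> val=6, acc = 41 + 6*3 = 59, yield 59.
Therefore res = 59.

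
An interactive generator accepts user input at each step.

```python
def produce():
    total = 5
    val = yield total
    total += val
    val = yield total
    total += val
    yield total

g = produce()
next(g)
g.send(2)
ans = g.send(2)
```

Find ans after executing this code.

Step 1: next() -> yield total=5.
Step 2: send(2) -> val=2, total = 5+2 = 7, yield 7.
Step 3: send(2) -> val=2, total = 7+2 = 9, yield 9.
Therefore ans = 9.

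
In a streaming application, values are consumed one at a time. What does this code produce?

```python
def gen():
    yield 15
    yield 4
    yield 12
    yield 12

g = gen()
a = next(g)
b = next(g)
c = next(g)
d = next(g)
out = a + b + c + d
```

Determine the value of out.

Step 1: Create generator and consume all values:
  a = next(g) = 15
  b = next(g) = 4
  c = next(g) = 12
  d = next(g) = 12
Step 2: out = 15 + 4 + 12 + 12 = 43.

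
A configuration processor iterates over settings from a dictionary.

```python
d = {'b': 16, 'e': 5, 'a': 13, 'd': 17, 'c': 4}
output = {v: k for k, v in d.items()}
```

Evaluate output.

Step 1: Invert dict (swap keys and values):
  'b': 16 -> 16: 'b'
  'e': 5 -> 5: 'e'
  'a': 13 -> 13: 'a'
  'd': 17 -> 17: 'd'
  'c': 4 -> 4: 'c'
Therefore output = {16: 'b', 5: 'e', 13: 'a', 17: 'd', 4: 'c'}.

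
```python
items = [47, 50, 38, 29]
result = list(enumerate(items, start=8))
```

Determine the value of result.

Step 1: enumerate with start=8:
  (8, 47)
  (9, 50)
  (10, 38)
  (11, 29)
Therefore result = [(8, 47), (9, 50), (10, 38), (11, 29)].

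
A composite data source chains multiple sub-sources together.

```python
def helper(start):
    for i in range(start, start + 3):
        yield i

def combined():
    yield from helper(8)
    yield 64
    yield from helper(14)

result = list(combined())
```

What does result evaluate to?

Step 1: combined() delegates to helper(8):
  yield 8
  yield 9
  yield 10
Step 2: yield 64
Step 3: Delegates to helper(14):
  yield 14
  yield 15
  yield 16
Therefore result = [8, 9, 10, 64, 14, 15, 16].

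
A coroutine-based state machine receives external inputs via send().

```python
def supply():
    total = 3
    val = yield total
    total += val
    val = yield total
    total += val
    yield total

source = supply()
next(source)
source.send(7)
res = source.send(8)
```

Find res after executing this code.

Step 1: next() -> yield total=3.
Step 2: send(7) -> val=7, total = 3+7 = 10, yield 10.
Step 3: send(8) -> val=8, total = 10+8 = 18, yield 18.
Therefore res = 18.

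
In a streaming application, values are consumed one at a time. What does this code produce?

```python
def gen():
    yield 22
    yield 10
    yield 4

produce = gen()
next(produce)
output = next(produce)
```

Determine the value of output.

Step 1: gen() creates a generator.
Step 2: next(produce) yields 22 (consumed and discarded).
Step 3: next(produce) yields 10, assigned to output.
Therefore output = 10.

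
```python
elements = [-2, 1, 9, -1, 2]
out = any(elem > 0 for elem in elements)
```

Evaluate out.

Step 1: Check elem > 0 for each element in [-2, 1, 9, -1, 2]:
  -2 > 0: False
  1 > 0: True
  9 > 0: True
  -1 > 0: False
  2 > 0: True
Step 2: any() returns True.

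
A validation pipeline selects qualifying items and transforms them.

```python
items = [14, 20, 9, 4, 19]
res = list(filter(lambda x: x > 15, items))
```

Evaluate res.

Step 1: Filter elements > 15:
  14: removed
  20: kept
  9: removed
  4: removed
  19: kept
Therefore res = [20, 19].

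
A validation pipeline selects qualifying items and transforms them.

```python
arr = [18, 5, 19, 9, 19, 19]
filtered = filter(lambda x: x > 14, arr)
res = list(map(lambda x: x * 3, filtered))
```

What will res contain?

Step 1: Filter arr for elements > 14:
  18: kept
  5: removed
  19: kept
  9: removed
  19: kept
  19: kept
Step 2: Map x * 3 on filtered [18, 19, 19, 19]:
  18 -> 54
  19 -> 57
  19 -> 57
  19 -> 57
Therefore res = [54, 57, 57, 57].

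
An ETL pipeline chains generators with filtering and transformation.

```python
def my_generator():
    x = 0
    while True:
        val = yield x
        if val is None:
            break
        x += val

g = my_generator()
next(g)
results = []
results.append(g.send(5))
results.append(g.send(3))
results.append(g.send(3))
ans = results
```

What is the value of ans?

Step 1: next(g) -> yield 0.
Step 2: send(5) -> x = 5, yield 5.
Step 3: send(3) -> x = 8, yield 8.
Step 4: send(3) -> x = 11, yield 11.
Therefore ans = [5, 8, 11].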